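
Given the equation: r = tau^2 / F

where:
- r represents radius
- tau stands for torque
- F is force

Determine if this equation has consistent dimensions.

No

r (radius) has dimensions [L].
tau (torque) has dimensions [L^2 M T^-2].
F (force) has dimensions [L M T^-2].

Left side: [L]
Right side: [L^3 M T^-2]

The two sides have different dimensions, so the equation is NOT dimensionally consistent.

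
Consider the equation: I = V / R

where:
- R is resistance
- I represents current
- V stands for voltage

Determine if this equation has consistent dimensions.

Yes

R (resistance) has dimensions [I^-2 L^2 M T^-3].
I (current) has dimensions [I].
V (voltage) has dimensions [I^-1 L^2 M T^-3].

Left side: [I]
Right side: [I]

Both sides have the same dimensions, so the equation is dimensionally consistent.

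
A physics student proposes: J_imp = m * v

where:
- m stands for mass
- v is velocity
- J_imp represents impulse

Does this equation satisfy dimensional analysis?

Yes

m (mass) has dimensions [M].
v (velocity) has dimensions [L T^-1].
J_imp (impulse) has dimensions [L M T^-1].

Left side: [L M T^-1]
Right side: [L M T^-1]

Both sides have the same dimensions, so the equation is dimensionally consistent.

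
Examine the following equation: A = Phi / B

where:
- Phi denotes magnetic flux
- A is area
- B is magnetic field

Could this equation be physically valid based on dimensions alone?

Yes

Phi (magnetic flux) has dimensions [I^-1 L^2 M T^-2].
A (area) has dimensions [L^2].
B (magnetic field) has dimensions [I^-1 M T^-2].

Left side: [L^2]
Right side: [L^2]

Both sides have the same dimensions, so the equation is dimensionally consistent.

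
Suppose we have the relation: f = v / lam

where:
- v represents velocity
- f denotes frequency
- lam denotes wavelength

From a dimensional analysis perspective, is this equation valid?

Yes

v (velocity) has dimensions [L T^-1].
f (frequency) has dimensions [T^-1].
lam (wavelength) has dimensions [L].

Left side: [T^-1]
Right side: [T^-1]

Both sides have the same dimensions, so the equation is dimensionally consistent.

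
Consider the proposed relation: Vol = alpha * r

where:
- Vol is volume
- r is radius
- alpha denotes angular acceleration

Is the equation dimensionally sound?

No

Vol (volume) has dimensions [L^3].
r (radius) has dimensions [L].
alpha (angular acceleration) has dimensions [T^-2].

Left side: [L^3]
Right side: [L T^-2]

The two sides have different dimensions, so the equation is NOT dimensionally consistent.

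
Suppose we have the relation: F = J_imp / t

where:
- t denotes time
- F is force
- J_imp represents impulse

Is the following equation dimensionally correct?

Yes

t (time) has dimensions [T].
F (force) has dimensions [L M T^-2].
J_imp (impulse) has dimensions [L M T^-1].

Left side: [L M T^-2]
Right side: [L M T^-2]

Both sides have the same dimensions, so the equation is dimensionally consistent.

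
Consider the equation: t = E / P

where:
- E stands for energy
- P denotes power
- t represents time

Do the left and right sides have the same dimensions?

Yes

E (energy) has dimensions [L^2 M T^-2].
P (power) has dimensions [L^2 M T^-3].
t (time) has dimensions [T].

Left side: [T]
Right side: [T]

Both sides have the same dimensions, so the equation is dimensionally consistent.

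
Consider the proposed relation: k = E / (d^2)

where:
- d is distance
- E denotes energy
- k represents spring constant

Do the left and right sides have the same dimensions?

Yes

d (distance) has dimensions [L].
E (energy) has dimensions [L^2 M T^-2].
k (spring constant) has dimensions [M T^-2].

Left side: [M T^-2]
Right side: [M T^-2]

Both sides have the same dimensions, so the equation is dimensionally consistent.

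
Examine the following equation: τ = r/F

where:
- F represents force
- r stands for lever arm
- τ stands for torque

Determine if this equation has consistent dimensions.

No

F (force) has dimensions [L M T^-2].
r (lever arm) has dimensions [L].
τ (torque) has dimensions [L^2 M T^-2].

Left side: [L^2 M T^-2]
Right side: [M^-1 T^2]

The two sides have different dimensions, so the equation is NOT dimensionally consistent.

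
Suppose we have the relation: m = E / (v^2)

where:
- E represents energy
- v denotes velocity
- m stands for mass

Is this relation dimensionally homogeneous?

Yes

E (energy) has dimensions [L^2 M T^-2].
v (velocity) has dimensions [L T^-1].
m (mass) has dimensions [M].

Left side: [M]
Right side: [M]

Both sides have the same dimensions, so the equation is dimensionally consistent.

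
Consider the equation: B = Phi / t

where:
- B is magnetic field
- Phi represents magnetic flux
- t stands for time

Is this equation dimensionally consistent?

No

B (magnetic field) has dimensions [I^-1 M T^-2].
Phi (magnetic flux) has dimensions [I^-1 L^2 M T^-2].
t (time) has dimensions [T].

Left side: [I^-1 M T^-2]
Right side: [I^-1 L^2 M T^-3]

The two sides have different dimensions, so the equation is NOT dimensionally consistent.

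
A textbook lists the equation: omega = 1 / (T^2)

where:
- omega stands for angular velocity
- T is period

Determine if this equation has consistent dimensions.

No

omega (angular velocity) has dimensions [T^-1].
T (period) has dimensions [T].

Left side: [T^-1]
Right side: [T^-2]

The two sides have different dimensions, so the equation is NOT dimensionally consistent.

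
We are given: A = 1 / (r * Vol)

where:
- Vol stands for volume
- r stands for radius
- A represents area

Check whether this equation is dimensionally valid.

No

Vol (volume) has dimensions [L^3].
r (radius) has dimensions [L].
A (area) has dimensions [L^2].

Left side: [L^2]
Right side: [L^-4]

The two sides have different dimensions, so the equation is NOT dimensionally consistent.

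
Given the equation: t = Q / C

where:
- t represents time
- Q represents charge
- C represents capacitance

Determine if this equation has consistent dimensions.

No

t (time) has dimensions [T].
Q (charge) has dimensions [I T].
C (capacitance) has dimensions [I^2 L^-2 M^-1 T^4].

Left side: [T]
Right side: [I^-1 L^2 M T^-3]

The two sides have different dimensions, so the equation is NOT dimensionally consistent.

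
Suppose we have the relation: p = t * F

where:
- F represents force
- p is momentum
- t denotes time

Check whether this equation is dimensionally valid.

Yes

F (force) has dimensions [L M T^-2].
p (momentum) has dimensions [L M T^-1].
t (time) has dimensions [T].

Left side: [L M T^-1]
Right side: [L M T^-1]

Both sides have the same dimensions, so the equation is dimensionally consistent.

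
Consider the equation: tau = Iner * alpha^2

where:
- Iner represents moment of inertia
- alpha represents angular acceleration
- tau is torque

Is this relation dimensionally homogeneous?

No

Iner (moment of inertia) has dimensions [L^2 M].
alpha (angular acceleration) has dimensions [T^-2].
tau (torque) has dimensions [L^2 M T^-2].

Left side: [L^2 M T^-2]
Right side: [L^2 M T^-4]

The two sides have different dimensions, so the equation is NOT dimensionally consistent.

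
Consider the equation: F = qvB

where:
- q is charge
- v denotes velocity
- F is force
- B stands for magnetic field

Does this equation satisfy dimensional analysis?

Yes

q (charge) has dimensions [I T].
v (velocity) has dimensions [L T^-1].
F (force) has dimensions [L M T^-2].
B (magnetic field) has dimensions [I^-1 M T^-2].

Left side: [L M T^-2]
Right side: [L M T^-2]

Both sides have the same dimensions, so the equation is dimensionally consistent.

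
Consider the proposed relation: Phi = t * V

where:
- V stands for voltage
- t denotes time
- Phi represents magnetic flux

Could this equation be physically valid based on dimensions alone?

Yes

V (voltage) has dimensions [I^-1 L^2 M T^-3].
t (time) has dimensions [T].
Phi (magnetic flux) has dimensions [I^-1 L^2 M T^-2].

Left side: [I^-1 L^2 M T^-2]
Right side: [I^-1 L^2 M T^-2]

Both sides have the same dimensions, so the equation is dimensionally consistent.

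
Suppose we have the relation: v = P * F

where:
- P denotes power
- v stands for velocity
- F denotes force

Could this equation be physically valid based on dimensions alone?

No

P (power) has dimensions [L^2 M T^-3].
v (velocity) has dimensions [L T^-1].
F (force) has dimensions [L M T^-2].

Left side: [L T^-1]
Right side: [L^3 M^2 T^-5]

The two sides have different dimensions, so the equation is NOT dimensionally consistent.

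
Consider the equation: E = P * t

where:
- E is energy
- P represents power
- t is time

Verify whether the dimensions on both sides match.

Yes

E (energy) has dimensions [L^2 M T^-2].
P (power) has dimensions [L^2 M T^-3].
t (time) has dimensions [T].

Left side: [L^2 M T^-2]
Right side: [L^2 M T^-2]

Both sides have the same dimensions, so the equation is dimensionally consistent.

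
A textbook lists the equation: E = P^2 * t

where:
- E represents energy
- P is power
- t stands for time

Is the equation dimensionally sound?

No

E (energy) has dimensions [L^2 M T^-2].
P (power) has dimensions [L^2 M T^-3].
t (time) has dimensions [T].

Left side: [L^2 M T^-2]
Right side: [L^4 M^2 T^-5]

The two sides have different dimensions, so the equation is NOT dimensionally consistent.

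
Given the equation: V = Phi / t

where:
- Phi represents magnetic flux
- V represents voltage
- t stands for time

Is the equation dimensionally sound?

Yes

Phi (magnetic flux) has dimensions [I^-1 L^2 M T^-2].
V (voltage) has dimensions [I^-1 L^2 M T^-3].
t (time) has dimensions [T].

Left side: [I^-1 L^2 M T^-3]
Right side: [I^-1 L^2 M T^-3]

Both sides have the same dimensions, so the equation is dimensionally consistent.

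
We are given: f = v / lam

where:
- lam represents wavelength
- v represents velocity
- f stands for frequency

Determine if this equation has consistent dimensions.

Yes

lam (wavelength) has dimensions [L].
v (velocity) has dimensions [L T^-1].
f (frequency) has dimensions [T^-1].

Left side: [T^-1]
Right side: [T^-1]

Both sides have the same dimensions, so the equation is dimensionally consistent.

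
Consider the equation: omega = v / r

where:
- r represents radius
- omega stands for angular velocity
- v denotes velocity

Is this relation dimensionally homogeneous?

Yes

r (radius) has dimensions [L].
omega (angular velocity) has dimensions [T^-1].
v (velocity) has dimensions [L T^-1].

Left side: [T^-1]
Right side: [T^-1]

Both sides have the same dimensions, so the equation is dimensionally consistent.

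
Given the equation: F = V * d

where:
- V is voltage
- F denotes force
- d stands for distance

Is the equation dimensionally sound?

No

V (voltage) has dimensions [I^-1 L^2 M T^-3].
F (force) has dimensions [L M T^-2].
d (distance) has dimensions [L].

Left side: [L M T^-2]
Right side: [I^-1 L^3 M T^-3]

The two sides have different dimensions, so the equation is NOT dimensionally consistent.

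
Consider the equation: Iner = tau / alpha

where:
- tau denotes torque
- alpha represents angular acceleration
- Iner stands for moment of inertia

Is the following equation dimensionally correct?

Yes

tau (torque) has dimensions [L^2 M T^-2].
alpha (angular acceleration) has dimensions [T^-2].
Iner (moment of inertia) has dimensions [L^2 M].

Left side: [L^2 M]
Right side: [L^2 M]

Both sides have the same dimensions, so the equation is dimensionally consistent.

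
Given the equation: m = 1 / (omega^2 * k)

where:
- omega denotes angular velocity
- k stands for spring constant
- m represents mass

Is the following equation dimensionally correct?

No

omega (angular velocity) has dimensions [T^-1].
k (spring constant) has dimensions [M T^-2].
m (mass) has dimensions [M].

Left side: [M]
Right side: [M^-1 T^4]

The two sides have different dimensions, so the equation is NOT dimensionally consistent.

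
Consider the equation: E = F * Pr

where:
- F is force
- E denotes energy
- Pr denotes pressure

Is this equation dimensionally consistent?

No

F (force) has dimensions [L M T^-2].
E (energy) has dimensions [L^2 M T^-2].
Pr (pressure) has dimensions [L^-1 M T^-2].

Left side: [L^2 M T^-2]
Right side: [M^2 T^-4]

The two sides have different dimensions, so the equation is NOT dimensionally consistent.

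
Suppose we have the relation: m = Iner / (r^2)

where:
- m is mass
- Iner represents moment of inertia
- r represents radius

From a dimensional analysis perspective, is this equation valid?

Yes

m (mass) has dimensions [M].
Iner (moment of inertia) has dimensions [L^2 M].
r (radius) has dimensions [L].

Left side: [M]
Right side: [M]

Both sides have the same dimensions, so the equation is dimensionally consistent.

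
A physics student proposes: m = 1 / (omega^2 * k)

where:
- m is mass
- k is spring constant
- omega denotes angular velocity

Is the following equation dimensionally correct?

No

m (mass) has dimensions [M].
k (spring constant) has dimensions [M T^-2].
omega (angular velocity) has dimensions [T^-1].

Left side: [M]
Right side: [M^-1 T^4]

The two sides have different dimensions, so the equation is NOT dimensionally consistent.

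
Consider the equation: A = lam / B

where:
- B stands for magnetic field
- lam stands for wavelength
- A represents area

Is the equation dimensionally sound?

No

B (magnetic field) has dimensions [I^-1 M T^-2].
lam (wavelength) has dimensions [L].
A (area) has dimensions [L^2].

Left side: [L^2]
Right side: [I L M^-1 T^2]

The two sides have different dimensions, so the equation is NOT dimensionally consistent.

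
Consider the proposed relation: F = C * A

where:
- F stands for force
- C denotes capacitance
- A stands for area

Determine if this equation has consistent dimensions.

No

F (force) has dimensions [L M T^-2].
C (capacitance) has dimensions [I^2 L^-2 M^-1 T^4].
A (area) has dimensions [L^2].

Left side: [L M T^-2]
Right side: [I^2 M^-1 T^4]

The two sides have different dimensions, so the equation is NOT dimensionally consistent.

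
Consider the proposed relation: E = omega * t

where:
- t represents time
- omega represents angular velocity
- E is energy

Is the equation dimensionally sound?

No

t (time) has dimensions [T].
omega (angular velocity) has dimensions [T^-1].
E (energy) has dimensions [L^2 M T^-2].

Left side: [L^2 M T^-2]
Right side: [dimensionless]

The two sides have different dimensions, so the equation is NOT dimensionally consistent.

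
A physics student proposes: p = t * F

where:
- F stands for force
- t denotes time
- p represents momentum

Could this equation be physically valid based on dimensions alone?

Yes

F (force) has dimensions [L M T^-2].
t (time) has dimensions [T].
p (momentum) has dimensions [L M T^-1].

Left side: [L M T^-1]
Right side: [L M T^-1]

Both sides have the same dimensions, so the equation is dimensionally consistent.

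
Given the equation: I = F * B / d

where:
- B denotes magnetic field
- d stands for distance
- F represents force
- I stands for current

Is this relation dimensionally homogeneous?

No

B (magnetic field) has dimensions [I^-1 M T^-2].
d (distance) has dimensions [L].
F (force) has dimensions [L M T^-2].
I (current) has dimensions [I].

Left side: [I]
Right side: [I^-1 M^2 T^-4]

The two sides have different dimensions, so the equation is NOT dimensionally consistent.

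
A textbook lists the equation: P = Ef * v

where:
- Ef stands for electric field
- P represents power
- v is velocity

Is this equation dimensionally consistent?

No

Ef (electric field) has dimensions [I^-1 L M T^-3].
P (power) has dimensions [L^2 M T^-3].
v (velocity) has dimensions [L T^-1].

Left side: [L^2 M T^-3]
Right side: [I^-1 L^2 M T^-4]

The two sides have different dimensions, so the equation is NOT dimensionally consistent.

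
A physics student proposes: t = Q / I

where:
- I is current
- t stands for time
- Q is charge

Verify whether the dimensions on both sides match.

Yes

I (current) has dimensions [I].
t (time) has dimensions [T].
Q (charge) has dimensions [I T].

Left side: [T]
Right side: [T]

Both sides have the same dimensions, so the equation is dimensionally consistent.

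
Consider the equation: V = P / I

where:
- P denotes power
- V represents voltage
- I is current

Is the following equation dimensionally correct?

Yes

P (power) has dimensions [L^2 M T^-3].
V (voltage) has dimensions [I^-1 L^2 M T^-3].
I (current) has dimensions [I].

Left side: [I^-1 L^2 M T^-3]
Right side: [I^-1 L^2 M T^-3]

Both sides have the same dimensions, so the equation is dimensionally consistent.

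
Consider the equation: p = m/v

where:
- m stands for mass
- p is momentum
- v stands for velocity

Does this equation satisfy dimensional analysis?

No

m (mass) has dimensions [M].
p (momentum) has dimensions [L M T^-1].
v (velocity) has dimensions [L T^-1].

Left side: [L M T^-1]
Right side: [L^-1 M T]

The two sides have different dimensions, so the equation is NOT dimensionally consistent.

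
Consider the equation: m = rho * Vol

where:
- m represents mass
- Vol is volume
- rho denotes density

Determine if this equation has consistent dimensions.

Yes

m (mass) has dimensions [M].
Vol (volume) has dimensions [L^3].
rho (density) has dimensions [L^-3 M].

Left side: [M]
Right side: [M]

Both sides have the same dimensions, so the equation is dimensionally consistent.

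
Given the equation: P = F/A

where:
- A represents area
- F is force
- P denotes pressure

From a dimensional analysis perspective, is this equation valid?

Yes

A (area) has dimensions [L^2].
F (force) has dimensions [L M T^-2].
P (pressure) has dimensions [L^-1 M T^-2].

Left side: [L^-1 M T^-2]
Right side: [L^-1 M T^-2]

Both sides have the same dimensions, so the equation is dimensionally consistent.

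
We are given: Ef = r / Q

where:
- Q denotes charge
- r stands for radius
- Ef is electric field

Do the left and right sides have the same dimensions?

No

Q (charge) has dimensions [I T].
r (radius) has dimensions [L].
Ef (electric field) has dimensions [I^-1 L M T^-3].

Left side: [I^-1 L M T^-3]
Right side: [I^-1 L T^-1]

The two sides have different dimensions, so the equation is NOT dimensionally consistent.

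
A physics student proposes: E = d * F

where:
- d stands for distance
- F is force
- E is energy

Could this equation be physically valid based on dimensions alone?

Yes

d (distance) has dimensions [L].
F (force) has dimensions [L M T^-2].
E (energy) has dimensions [L^2 M T^-2].

Left side: [L^2 M T^-2]
Right side: [L^2 M T^-2]

Both sides have the same dimensions, so the equation is dimensionally consistent.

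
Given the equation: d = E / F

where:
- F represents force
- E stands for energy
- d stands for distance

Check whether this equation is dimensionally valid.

Yes

F (force) has dimensions [L M T^-2].
E (energy) has dimensions [L^2 M T^-2].
d (distance) has dimensions [L].

Left side: [L]
Right side: [L]

Both sides have the same dimensions, so the equation is dimensionally consistent.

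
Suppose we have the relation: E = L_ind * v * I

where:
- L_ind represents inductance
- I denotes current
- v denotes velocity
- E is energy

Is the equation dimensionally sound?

No

L_ind (inductance) has dimensions [I^-2 L^2 M T^-2].
I (current) has dimensions [I].
v (velocity) has dimensions [L T^-1].
E (energy) has dimensions [L^2 M T^-2].

Left side: [L^2 M T^-2]
Right side: [I^-1 L^3 M T^-3]

The two sides have different dimensions, so the equation is NOT dimensionally consistent.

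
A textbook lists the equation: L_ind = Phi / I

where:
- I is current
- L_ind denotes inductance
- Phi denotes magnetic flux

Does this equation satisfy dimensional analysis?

Yes

I (current) has dimensions [I].
L_ind (inductance) has dimensions [I^-2 L^2 M T^-2].
Phi (magnetic flux) has dimensions [I^-1 L^2 M T^-2].

Left side: [I^-2 L^2 M T^-2]
Right side: [I^-2 L^2 M T^-2]

Both sides have the same dimensions, so the equation is dimensionally consistent.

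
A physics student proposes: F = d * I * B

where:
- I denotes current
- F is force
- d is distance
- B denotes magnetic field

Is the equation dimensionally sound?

Yes

I (current) has dimensions [I].
F (force) has dimensions [L M T^-2].
d (distance) has dimensions [L].
B (magnetic field) has dimensions [I^-1 M T^-2].

Left side: [L M T^-2]
Right side: [L M T^-2]

Both sides have the same dimensions, so the equation is dimensionally consistent.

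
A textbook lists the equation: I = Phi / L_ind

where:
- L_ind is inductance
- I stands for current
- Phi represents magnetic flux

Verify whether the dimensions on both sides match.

Yes

L_ind (inductance) has dimensions [I^-2 L^2 M T^-2].
I (current) has dimensions [I].
Phi (magnetic flux) has dimensions [I^-1 L^2 M T^-2].

Left side: [I]
Right side: [I]

Both sides have the same dimensions, so the equation is dimensionally consistent.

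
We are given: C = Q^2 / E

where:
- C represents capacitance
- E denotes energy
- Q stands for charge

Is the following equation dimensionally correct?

Yes

C (capacitance) has dimensions [I^2 L^-2 M^-1 T^4].
E (energy) has dimensions [L^2 M T^-2].
Q (charge) has dimensions [I T].

Left side: [I^2 L^-2 M^-1 T^4]
Right side: [I^2 L^-2 M^-1 T^4]

Both sides have the same dimensions, so the equation is dimensionally consistent.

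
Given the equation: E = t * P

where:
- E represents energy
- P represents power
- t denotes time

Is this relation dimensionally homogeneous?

Yes

E (energy) has dimensions [L^2 M T^-2].
P (power) has dimensions [L^2 M T^-3].
t (time) has dimensions [T].

Left side: [L^2 M T^-2]
Right side: [L^2 M T^-2]

Both sides have the same dimensions, so the equation is dimensionally consistent.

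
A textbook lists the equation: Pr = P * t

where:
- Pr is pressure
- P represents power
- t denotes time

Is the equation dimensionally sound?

No

Pr (pressure) has dimensions [L^-1 M T^-2].
P (power) has dimensions [L^2 M T^-3].
t (time) has dimensions [T].

Left side: [L^-1 M T^-2]
Right side: [L^2 M T^-2]

The two sides have different dimensions, so the equation is NOT dimensionally consistent.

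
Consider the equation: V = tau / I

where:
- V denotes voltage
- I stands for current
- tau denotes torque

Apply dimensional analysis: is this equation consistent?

No

V (voltage) has dimensions [I^-1 L^2 M T^-3].
I (current) has dimensions [I].
tau (torque) has dimensions [L^2 M T^-2].

Left side: [I^-1 L^2 M T^-3]
Right side: [I^-1 L^2 M T^-2]

The two sides have different dimensions, so the equation is NOT dimensionally consistent.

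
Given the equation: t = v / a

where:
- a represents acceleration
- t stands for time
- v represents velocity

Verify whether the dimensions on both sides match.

Yes

a (acceleration) has dimensions [L T^-2].
t (time) has dimensions [T].
v (velocity) has dimensions [L T^-1].

Left side: [T]
Right side: [T]

Both sides have the same dimensions, so the equation is dimensionally consistent.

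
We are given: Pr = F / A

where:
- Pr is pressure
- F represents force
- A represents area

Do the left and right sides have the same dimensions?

Yes

Pr (pressure) has dimensions [L^-1 M T^-2].
F (force) has dimensions [L M T^-2].
A (area) has dimensions [L^2].

Left side: [L^-1 M T^-2]
Right side: [L^-1 M T^-2]

Both sides have the same dimensions, so the equation is dimensionally consistent.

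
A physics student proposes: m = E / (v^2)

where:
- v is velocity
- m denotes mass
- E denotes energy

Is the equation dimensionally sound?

Yes

v (velocity) has dimensions [L T^-1].
m (mass) has dimensions [M].
E (energy) has dimensions [L^2 M T^-2].

Left side: [M]
Right side: [M]

Both sides have the same dimensions, so the equation is dimensionally consistent.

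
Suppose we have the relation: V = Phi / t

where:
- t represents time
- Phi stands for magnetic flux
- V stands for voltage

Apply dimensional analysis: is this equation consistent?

Yes

t (time) has dimensions [T].
Phi (magnetic flux) has dimensions [I^-1 L^2 M T^-2].
V (voltage) has dimensions [I^-1 L^2 M T^-3].

Left side: [I^-1 L^2 M T^-3]
Right side: [I^-1 L^2 M T^-3]

Both sides have the same dimensions, so the equation is dimensionally consistent.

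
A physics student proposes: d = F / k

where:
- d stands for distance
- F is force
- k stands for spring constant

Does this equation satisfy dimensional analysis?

Yes

d (distance) has dimensions [L].
F (force) has dimensions [L M T^-2].
k (spring constant) has dimensions [M T^-2].

Left side: [L]
Right side: [L]

Both sides have the same dimensions, so the equation is dimensionally consistent.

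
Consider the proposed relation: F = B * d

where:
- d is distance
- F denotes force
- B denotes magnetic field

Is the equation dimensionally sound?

No

d (distance) has dimensions [L].
F (force) has dimensions [L M T^-2].
B (magnetic field) has dimensions [I^-1 M T^-2].

Left side: [L M T^-2]
Right side: [I^-1 L M T^-2]

The two sides have different dimensions, so the equation is NOT dimensionally consistent.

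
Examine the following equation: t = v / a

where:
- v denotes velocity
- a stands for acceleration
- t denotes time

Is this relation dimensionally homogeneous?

Yes

v (velocity) has dimensions [L T^-1].
a (acceleration) has dimensions [L T^-2].
t (time) has dimensions [T].

Left side: [T]
Right side: [T]

Both sides have the same dimensions, so the equation is dimensionally consistent.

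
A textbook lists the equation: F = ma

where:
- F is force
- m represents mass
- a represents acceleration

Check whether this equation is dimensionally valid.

Yes

F (force) has dimensions [L M T^-2].
m (mass) has dimensions [M].
a (acceleration) has dimensions [L T^-2].

Left side: [L M T^-2]
Right side: [L M T^-2]

Both sides have the same dimensions, so the equation is dimensionally consistent.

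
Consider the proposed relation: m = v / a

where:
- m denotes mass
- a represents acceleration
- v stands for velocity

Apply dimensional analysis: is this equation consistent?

No

m (mass) has dimensions [M].
a (acceleration) has dimensions [L T^-2].
v (velocity) has dimensions [L T^-1].

Left side: [M]
Right side: [T]

The two sides have different dimensions, so the equation is NOT dimensionally consistent.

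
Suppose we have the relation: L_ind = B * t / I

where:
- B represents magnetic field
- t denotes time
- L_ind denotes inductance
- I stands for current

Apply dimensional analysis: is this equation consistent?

No

B (magnetic field) has dimensions [I^-1 M T^-2].
t (time) has dimensions [T].
L_ind (inductance) has dimensions [I^-2 L^2 M T^-2].
I (current) has dimensions [I].

Left side: [I^-2 L^2 M T^-2]
Right side: [I^-2 M T^-1]

The two sides have different dimensions, so the equation is NOT dimensionally consistent.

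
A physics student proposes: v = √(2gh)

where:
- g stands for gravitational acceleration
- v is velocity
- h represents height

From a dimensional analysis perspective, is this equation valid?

Yes

g (gravitational acceleration) has dimensions [L T^-2].
v (velocity) has dimensions [L T^-1].
h (height) has dimensions [L].

Left side: [L T^-1]
Right side: [L T^-1]

Both sides have the same dimensions, so the equation is dimensionally consistent.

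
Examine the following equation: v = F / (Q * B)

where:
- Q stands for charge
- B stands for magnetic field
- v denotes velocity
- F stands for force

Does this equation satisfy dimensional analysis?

Yes

Q (charge) has dimensions [I T].
B (magnetic field) has dimensions [I^-1 M T^-2].
v (velocity) has dimensions [L T^-1].
F (force) has dimensions [L M T^-2].

Left side: [L T^-1]
Right side: [L T^-1]

Both sides have the same dimensions, so the equation is dimensionally consistent.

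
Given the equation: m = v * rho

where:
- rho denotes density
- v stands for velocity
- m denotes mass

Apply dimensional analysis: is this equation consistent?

No

rho (density) has dimensions [L^-3 M].
v (velocity) has dimensions [L T^-1].
m (mass) has dimensions [M].

Left side: [M]
Right side: [L^-2 M T^-1]

The two sides have different dimensions, so the equation is NOT dimensionally consistent.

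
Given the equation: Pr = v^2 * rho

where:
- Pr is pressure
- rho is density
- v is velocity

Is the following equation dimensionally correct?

Yes

Pr (pressure) has dimensions [L^-1 M T^-2].
rho (density) has dimensions [L^-3 M].
v (velocity) has dimensions [L T^-1].

Left side: [L^-1 M T^-2]
Right side: [L^-1 M T^-2]

Both sides have the same dimensions, so the equation is dimensionally consistent.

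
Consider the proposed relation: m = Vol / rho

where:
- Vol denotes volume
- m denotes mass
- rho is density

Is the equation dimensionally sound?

No

Vol (volume) has dimensions [L^3].
m (mass) has dimensions [M].
rho (density) has dimensions [L^-3 M].

Left side: [M]
Right side: [L^6 M^-1]

The two sides have different dimensions, so the equation is NOT dimensionally consistent.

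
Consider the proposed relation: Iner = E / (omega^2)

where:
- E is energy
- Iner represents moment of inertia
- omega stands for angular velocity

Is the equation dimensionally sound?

Yes

E (energy) has dimensions [L^2 M T^-2].
Iner (moment of inertia) has dimensions [L^2 M].
omega (angular velocity) has dimensions [T^-1].

Left side: [L^2 M]
Right side: [L^2 M]

Both sides have the same dimensions, so the equation is dimensionally consistent.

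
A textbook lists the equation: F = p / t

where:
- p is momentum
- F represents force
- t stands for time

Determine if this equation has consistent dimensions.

Yes

p (momentum) has dimensions [L M T^-1].
F (force) has dimensions [L M T^-2].
t (time) has dimensions [T].

Left side: [L M T^-2]
Right side: [L M T^-2]

Both sides have the same dimensions, so the equation is dimensionally consistent.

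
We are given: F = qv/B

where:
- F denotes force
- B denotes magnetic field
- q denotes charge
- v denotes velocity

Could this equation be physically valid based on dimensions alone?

No

F (force) has dimensions [L M T^-2].
B (magnetic field) has dimensions [I^-1 M T^-2].
q (charge) has dimensions [I T].
v (velocity) has dimensions [L T^-1].

Left side: [L M T^-2]
Right side: [I^2 L M^-1 T^2]

The two sides have different dimensions, so the equation is NOT dimensionally consistent.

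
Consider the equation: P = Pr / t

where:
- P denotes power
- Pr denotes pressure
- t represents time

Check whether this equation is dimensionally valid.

No

P (power) has dimensions [L^2 M T^-3].
Pr (pressure) has dimensions [L^-1 M T^-2].
t (time) has dimensions [T].

Left side: [L^2 M T^-3]
Right side: [L^-1 M T^-3]

The two sides have different dimensions, so the equation is NOT dimensionally consistent.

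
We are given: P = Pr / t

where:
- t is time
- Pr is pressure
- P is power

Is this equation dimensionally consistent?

No

t (time) has dimensions [T].
Pr (pressure) has dimensions [L^-1 M T^-2].
P (power) has dimensions [L^2 M T^-3].

Left side: [L^2 M T^-3]
Right side: [L^-1 M T^-3]

The two sides have different dimensions, so the equation is NOT dimensionally consistent.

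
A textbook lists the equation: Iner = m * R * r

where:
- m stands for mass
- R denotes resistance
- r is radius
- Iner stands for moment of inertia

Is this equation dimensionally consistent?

No

m (mass) has dimensions [M].
R (resistance) has dimensions [I^-2 L^2 M T^-3].
r (radius) has dimensions [L].
Iner (moment of inertia) has dimensions [L^2 M].

Left side: [L^2 M]
Right side: [I^-2 L^3 M^2 T^-3]

The two sides have different dimensions, so the equation is NOT dimensionally consistent.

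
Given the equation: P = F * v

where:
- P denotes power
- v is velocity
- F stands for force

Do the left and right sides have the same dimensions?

Yes

P (power) has dimensions [L^2 M T^-3].
v (velocity) has dimensions [L T^-1].
F (force) has dimensions [L M T^-2].

Left side: [L^2 M T^-3]
Right side: [L^2 M T^-3]

Both sides have the same dimensions, so the equation is dimensionally consistent.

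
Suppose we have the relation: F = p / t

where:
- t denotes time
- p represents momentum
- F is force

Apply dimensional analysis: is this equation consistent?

Yes

t (time) has dimensions [T].
p (momentum) has dimensions [L M T^-1].
F (force) has dimensions [L M T^-2].

Left side: [L M T^-2]
Right side: [L M T^-2]

Both sides have the same dimensions, so the equation is dimensionally consistent.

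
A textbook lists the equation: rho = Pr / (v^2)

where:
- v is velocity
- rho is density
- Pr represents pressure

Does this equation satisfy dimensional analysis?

Yes

v (velocity) has dimensions [L T^-1].
rho (density) has dimensions [L^-3 M].
Pr (pressure) has dimensions [L^-1 M T^-2].

Left side: [L^-3 M]
Right side: [L^-3 M]

Both sides have the same dimensions, so the equation is dimensionally consistent.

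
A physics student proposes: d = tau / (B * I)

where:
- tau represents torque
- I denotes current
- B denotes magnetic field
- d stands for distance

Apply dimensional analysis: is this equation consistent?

No

tau (torque) has dimensions [L^2 M T^-2].
I (current) has dimensions [I].
B (magnetic field) has dimensions [I^-1 M T^-2].
d (distance) has dimensions [L].

Left side: [L]
Right side: [L^2]

The two sides have different dimensions, so the equation is NOT dimensionally consistent.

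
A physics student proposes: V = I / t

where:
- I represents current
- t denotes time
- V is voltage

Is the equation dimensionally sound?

No

I (current) has dimensions [I].
t (time) has dimensions [T].
V (voltage) has dimensions [I^-1 L^2 M T^-3].

Left side: [I^-1 L^2 M T^-3]
Right side: [I T^-1]

The two sides have different dimensions, so the equation is NOT dimensionally consistent.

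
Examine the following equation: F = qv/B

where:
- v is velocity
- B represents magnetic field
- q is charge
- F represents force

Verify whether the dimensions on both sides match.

No

v (velocity) has dimensions [L T^-1].
B (magnetic field) has dimensions [I^-1 M T^-2].
q (charge) has dimensions [I T].
F (force) has dimensions [L M T^-2].

Left side: [L M T^-2]
Right side: [I^2 L M^-1 T^2]

The two sides have different dimensions, so the equation is NOT dimensionally consistent.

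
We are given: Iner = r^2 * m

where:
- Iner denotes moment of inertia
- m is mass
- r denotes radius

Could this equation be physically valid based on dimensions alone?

Yes

Iner (moment of inertia) has dimensions [L^2 M].
m (mass) has dimensions [M].
r (radius) has dimensions [L].

Left side: [L^2 M]
Right side: [L^2 M]

Both sides have the same dimensions, so the equation is dimensionally consistent.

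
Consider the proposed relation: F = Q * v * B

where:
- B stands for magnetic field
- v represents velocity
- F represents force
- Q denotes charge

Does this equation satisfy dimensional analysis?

Yes

B (magnetic field) has dimensions [I^-1 M T^-2].
v (velocity) has dimensions [L T^-1].
F (force) has dimensions [L M T^-2].
Q (charge) has dimensions [I T].

Left side: [L M T^-2]
Right side: [L M T^-2]

Both sides have the same dimensions, so the equation is dimensionally consistent.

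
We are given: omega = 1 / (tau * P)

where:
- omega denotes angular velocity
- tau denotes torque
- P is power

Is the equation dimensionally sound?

No

omega (angular velocity) has dimensions [T^-1].
tau (torque) has dimensions [L^2 M T^-2].
P (power) has dimensions [L^2 M T^-3].

Left side: [T^-1]
Right side: [L^-4 M^-2 T^5]

The two sides have different dimensions, so the equation is NOT dimensionally consistent.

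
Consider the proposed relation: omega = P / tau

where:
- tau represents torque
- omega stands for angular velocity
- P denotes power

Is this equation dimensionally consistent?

Yes

tau (torque) has dimensions [L^2 M T^-2].
omega (angular velocity) has dimensions [T^-1].
P (power) has dimensions [L^2 M T^-3].

Left side: [T^-1]
Right side: [T^-1]

Both sides have the same dimensions, so the equation is dimensionally consistent.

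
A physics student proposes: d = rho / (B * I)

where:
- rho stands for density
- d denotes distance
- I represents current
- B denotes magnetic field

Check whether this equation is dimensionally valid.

No

rho (density) has dimensions [L^-3 M].
d (distance) has dimensions [L].
I (current) has dimensions [I].
B (magnetic field) has dimensions [I^-1 M T^-2].

Left side: [L]
Right side: [L^-3 T^2]

The two sides have different dimensions, so the equation is NOT dimensionally consistent.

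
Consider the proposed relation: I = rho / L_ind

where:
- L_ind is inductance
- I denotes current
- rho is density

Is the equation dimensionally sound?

No

L_ind (inductance) has dimensions [I^-2 L^2 M T^-2].
I (current) has dimensions [I].
rho (density) has dimensions [L^-3 M].

Left side: [I]
Right side: [I^2 L^-5 T^2]

The two sides have different dimensions, so the equation is NOT dimensionally consistent.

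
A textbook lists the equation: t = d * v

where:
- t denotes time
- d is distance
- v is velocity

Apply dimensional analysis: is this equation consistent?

No

t (time) has dimensions [T].
d (distance) has dimensions [L].
v (velocity) has dimensions [L T^-1].

Left side: [T]
Right side: [L^2 T^-1]

The two sides have different dimensions, so the equation is NOT dimensionally consistent.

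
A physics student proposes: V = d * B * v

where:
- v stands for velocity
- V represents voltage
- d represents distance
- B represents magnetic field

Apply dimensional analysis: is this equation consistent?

Yes

v (velocity) has dimensions [L T^-1].
V (voltage) has dimensions [I^-1 L^2 M T^-3].
d (distance) has dimensions [L].
B (magnetic field) has dimensions [I^-1 M T^-2].

Left side: [I^-1 L^2 M T^-3]
Right side: [I^-1 L^2 M T^-3]

Both sides have the same dimensions, so the equation is dimensionally consistent.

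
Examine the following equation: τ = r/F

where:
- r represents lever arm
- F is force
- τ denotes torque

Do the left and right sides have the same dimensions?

No

r (lever arm) has dimensions [L].
F (force) has dimensions [L M T^-2].
τ (torque) has dimensions [L^2 M T^-2].

Left side: [L^2 M T^-2]
Right side: [M^-1 T^2]

The two sides have different dimensions, so the equation is NOT dimensionally consistent.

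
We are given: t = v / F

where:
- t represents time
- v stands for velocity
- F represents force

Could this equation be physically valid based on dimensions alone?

No

t (time) has dimensions [T].
v (velocity) has dimensions [L T^-1].
F (force) has dimensions [L M T^-2].

Left side: [T]
Right side: [M^-1 T]

The two sides have different dimensions, so the equation is NOT dimensionally consistent.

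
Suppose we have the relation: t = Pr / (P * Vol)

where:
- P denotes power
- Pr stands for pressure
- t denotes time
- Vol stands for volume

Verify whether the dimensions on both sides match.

No

P (power) has dimensions [L^2 M T^-3].
Pr (pressure) has dimensions [L^-1 M T^-2].
t (time) has dimensions [T].
Vol (volume) has dimensions [L^3].

Left side: [T]
Right side: [L^-6 T]

The two sides have different dimensions, so the equation is NOT dimensionally consistent.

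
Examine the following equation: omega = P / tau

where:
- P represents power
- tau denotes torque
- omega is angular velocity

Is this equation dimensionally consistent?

Yes

P (power) has dimensions [L^2 M T^-3].
tau (torque) has dimensions [L^2 M T^-2].
omega (angular velocity) has dimensions [T^-1].

Left side: [T^-1]
Right side: [T^-1]

Both sides have the same dimensions, so the equation is dimensionally consistent.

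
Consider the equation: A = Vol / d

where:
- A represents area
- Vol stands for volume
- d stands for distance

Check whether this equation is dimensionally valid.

Yes

A (area) has dimensions [L^2].
Vol (volume) has dimensions [L^3].
d (distance) has dimensions [L].

Left side: [L^2]
Right side: [L^2]

Both sides have the same dimensions, so the equation is dimensionally consistent.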